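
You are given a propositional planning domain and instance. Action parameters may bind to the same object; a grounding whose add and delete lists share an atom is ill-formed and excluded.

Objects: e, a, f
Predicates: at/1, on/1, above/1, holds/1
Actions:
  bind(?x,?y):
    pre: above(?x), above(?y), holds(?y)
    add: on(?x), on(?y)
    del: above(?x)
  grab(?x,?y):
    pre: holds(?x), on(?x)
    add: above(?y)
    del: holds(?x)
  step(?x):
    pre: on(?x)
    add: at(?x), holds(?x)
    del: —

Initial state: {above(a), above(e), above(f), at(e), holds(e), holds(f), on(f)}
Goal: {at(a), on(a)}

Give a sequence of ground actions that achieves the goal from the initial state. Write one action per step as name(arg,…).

1. bind(a,e)  →  {above(e), above(f), at(e), holds(e), holds(f), on(a), on(e), on(f)}
2. step(a)  →  {above(e), above(f), at(a), at(e), holds(a), holds(e), holds(f), on(a), on(e), on(f)}

bind(a,e); step(a)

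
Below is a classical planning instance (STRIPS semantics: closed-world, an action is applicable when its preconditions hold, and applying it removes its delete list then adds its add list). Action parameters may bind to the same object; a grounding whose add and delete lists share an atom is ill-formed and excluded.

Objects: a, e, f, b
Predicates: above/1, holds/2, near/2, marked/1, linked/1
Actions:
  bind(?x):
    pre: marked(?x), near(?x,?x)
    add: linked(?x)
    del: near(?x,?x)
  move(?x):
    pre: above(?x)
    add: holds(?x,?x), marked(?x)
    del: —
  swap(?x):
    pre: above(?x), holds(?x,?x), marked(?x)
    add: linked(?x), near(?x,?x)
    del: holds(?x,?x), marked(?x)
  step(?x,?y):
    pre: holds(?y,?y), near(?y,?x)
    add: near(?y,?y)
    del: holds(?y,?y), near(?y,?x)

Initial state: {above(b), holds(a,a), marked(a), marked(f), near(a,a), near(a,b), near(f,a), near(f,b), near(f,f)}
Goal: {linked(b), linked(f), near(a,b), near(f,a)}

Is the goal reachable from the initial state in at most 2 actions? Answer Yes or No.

No

1. bind(f)  →  {above(b), holds(a,a), linked(f), marked(a), marked(f), near(a,a), near(a,b), near(f,a), near(f,b)}
2. move(b)  →  {above(b), holds(a,a), holds(b,b), linked(f), marked(a), marked(b), marked(f), near(a,a), near(a,b), near(f,a), near(f,b)}
3. swap(b)  →  {above(b), holds(a,a), linked(b), linked(f), marked(a), marked(f), near(a,a), near(a,b), near(b,b), near(f,a), near(f,b)}
optimal plan length = 3; 3 > 2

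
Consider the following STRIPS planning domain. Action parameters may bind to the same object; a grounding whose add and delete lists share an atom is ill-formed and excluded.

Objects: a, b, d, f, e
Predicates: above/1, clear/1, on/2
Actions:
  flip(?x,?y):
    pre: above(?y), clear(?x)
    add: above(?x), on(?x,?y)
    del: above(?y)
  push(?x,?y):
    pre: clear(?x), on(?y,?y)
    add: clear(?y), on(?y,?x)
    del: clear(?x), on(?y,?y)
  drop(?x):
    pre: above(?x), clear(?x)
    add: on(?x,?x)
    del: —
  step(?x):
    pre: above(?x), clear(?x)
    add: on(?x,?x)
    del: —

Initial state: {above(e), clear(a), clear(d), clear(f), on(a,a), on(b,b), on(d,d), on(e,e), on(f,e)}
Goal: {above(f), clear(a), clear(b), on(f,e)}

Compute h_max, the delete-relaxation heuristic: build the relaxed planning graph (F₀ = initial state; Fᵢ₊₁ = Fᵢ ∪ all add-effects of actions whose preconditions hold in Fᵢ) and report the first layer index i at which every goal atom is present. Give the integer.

F0 = init (9 atoms)
F1 = F0 ∪ {above(a), above(d), above(f), clear(b), clear(e), on(a,d), on(a,e), on(a,f), on(b,a), on(b,d), on(b,f), on(d,a), on(d,e), on(d,f), on(e,a), on(e,d), on(e,f)}  (26 atoms)
goal ⊆ F1  ⇒  h_max = 1

1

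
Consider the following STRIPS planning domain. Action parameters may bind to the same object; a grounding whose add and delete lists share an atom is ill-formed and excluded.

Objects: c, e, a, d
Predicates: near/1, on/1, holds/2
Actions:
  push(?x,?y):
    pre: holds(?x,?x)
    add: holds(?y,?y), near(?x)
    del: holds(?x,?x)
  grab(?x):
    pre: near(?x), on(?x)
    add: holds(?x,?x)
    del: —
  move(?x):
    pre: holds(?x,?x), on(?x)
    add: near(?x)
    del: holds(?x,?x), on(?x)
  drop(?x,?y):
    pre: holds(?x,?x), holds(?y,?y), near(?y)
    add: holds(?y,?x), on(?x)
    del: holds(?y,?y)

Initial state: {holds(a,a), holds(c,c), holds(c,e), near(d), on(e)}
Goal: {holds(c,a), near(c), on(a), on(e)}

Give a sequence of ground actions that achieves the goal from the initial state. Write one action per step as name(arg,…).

1. push(c,e)  →  {holds(a,a), holds(c,e), holds(e,e), near(c), near(d), on(e)}
2. push(e,c)  →  {holds(a,a), holds(c,c), holds(c,e), near(c), near(d), near(e), on(e)}
3. drop(a,c)  →  {holds(a,a), holds(c,a), holds(c,e), near(c), near(d), near(e), on(a), on(e)}

push(c,e); push(e,c); drop(a,c)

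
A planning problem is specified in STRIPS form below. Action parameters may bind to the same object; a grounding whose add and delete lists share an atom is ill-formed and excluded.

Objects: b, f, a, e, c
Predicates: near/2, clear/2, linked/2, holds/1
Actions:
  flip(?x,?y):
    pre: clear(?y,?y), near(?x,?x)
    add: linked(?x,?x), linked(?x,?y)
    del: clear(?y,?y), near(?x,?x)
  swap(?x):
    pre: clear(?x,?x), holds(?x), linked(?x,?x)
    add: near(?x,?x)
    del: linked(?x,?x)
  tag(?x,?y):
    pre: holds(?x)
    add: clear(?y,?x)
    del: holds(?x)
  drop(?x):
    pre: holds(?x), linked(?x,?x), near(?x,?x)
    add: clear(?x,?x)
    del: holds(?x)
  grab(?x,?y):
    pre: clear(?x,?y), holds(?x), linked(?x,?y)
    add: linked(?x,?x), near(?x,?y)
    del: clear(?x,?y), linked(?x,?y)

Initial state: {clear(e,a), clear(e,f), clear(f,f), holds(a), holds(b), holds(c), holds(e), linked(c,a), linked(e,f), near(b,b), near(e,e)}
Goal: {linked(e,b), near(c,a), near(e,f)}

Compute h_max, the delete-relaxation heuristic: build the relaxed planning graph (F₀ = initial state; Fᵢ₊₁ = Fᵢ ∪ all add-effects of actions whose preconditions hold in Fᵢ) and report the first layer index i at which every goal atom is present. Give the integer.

F0 = init (11 atoms)
F1 = F0 ∪ {clear(a,a), clear(a,b), clear(a,c), clear(a,e), clear(b,a), clear(b,b), clear(b,c), clear(b,e), clear(c,a), clear(c,b), clear(c,c), clear(c,e), clear(e,b), clear(e,c), clear(e,e), clear(f,a), clear(f,b), clear(f,c), clear(f,e), linked(b,b), linked(b,f), linked(e,e), near(e,f)}  (34 atoms)
F2 = F1 ∪ {linked(b,a), linked(b,c), linked(b,e), linked(c,c), linked(e,a), linked(e,b), linked(e,c), near(c,a)}  (42 atoms)
goal ⊆ F2  ⇒  h_max = 2

2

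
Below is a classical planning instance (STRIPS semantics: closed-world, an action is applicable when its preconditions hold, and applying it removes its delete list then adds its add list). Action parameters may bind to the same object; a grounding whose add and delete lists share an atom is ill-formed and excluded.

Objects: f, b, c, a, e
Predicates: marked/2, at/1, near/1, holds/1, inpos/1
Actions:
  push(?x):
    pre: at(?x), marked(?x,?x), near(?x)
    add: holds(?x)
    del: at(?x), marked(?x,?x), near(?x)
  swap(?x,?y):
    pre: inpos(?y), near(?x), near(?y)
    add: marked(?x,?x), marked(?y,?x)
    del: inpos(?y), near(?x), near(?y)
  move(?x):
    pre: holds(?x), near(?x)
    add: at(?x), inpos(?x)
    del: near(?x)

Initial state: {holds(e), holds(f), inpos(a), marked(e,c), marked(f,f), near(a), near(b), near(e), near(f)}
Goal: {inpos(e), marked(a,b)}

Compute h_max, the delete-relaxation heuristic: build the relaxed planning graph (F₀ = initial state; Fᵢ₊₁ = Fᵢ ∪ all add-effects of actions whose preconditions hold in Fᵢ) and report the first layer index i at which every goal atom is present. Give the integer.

F0 = init (9 atoms)
F1 = F0 ∪ {at(e), at(f), inpos(e), inpos(f), marked(a,a), marked(a,b), marked(a,e), marked(a,f), marked(b,b), marked(e,e)}  (19 atoms)
goal ⊆ F1  ⇒  h_max = 1

1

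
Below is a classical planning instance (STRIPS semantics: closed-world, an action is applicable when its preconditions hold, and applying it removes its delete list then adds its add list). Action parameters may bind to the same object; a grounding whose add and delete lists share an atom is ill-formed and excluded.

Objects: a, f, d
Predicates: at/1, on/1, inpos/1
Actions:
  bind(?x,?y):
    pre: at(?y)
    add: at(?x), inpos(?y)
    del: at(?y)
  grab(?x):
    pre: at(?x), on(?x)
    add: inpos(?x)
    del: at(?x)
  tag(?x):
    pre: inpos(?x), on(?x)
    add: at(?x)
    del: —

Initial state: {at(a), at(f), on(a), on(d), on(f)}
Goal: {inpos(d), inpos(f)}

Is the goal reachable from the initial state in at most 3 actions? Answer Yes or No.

1. bind(d,f)  →  {at(a), at(d), inpos(f), on(a), on(d), on(f)}
2. bind(a,d)  →  {at(a), inpos(d), inpos(f), on(a), on(d), on(f)}
optimal plan length = 2; 2 ≤ 3

Yes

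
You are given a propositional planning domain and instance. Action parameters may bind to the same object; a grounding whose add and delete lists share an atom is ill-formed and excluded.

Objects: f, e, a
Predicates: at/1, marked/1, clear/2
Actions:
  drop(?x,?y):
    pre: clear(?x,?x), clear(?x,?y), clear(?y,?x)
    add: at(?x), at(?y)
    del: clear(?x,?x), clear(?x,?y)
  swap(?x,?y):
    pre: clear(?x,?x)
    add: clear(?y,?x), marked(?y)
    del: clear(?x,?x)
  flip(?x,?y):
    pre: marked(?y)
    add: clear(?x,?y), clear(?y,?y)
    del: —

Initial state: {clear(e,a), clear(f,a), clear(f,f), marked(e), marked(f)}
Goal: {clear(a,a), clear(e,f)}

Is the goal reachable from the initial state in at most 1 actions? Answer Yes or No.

No

1. swap(f,a)  →  {clear(a,f), clear(e,a), clear(f,a), marked(a), marked(e), marked(f)}
2. flip(f,a)  →  {clear(a,a), clear(a,f), clear(e,a), clear(f,a), marked(a), marked(e), marked(f)}
3. flip(e,f)  →  {clear(a,a), clear(a,f), clear(e,a), clear(e,f), clear(f,a), clear(f,f), marked(a), marked(e), marked(f)}
optimal plan length = 3; 3 > 1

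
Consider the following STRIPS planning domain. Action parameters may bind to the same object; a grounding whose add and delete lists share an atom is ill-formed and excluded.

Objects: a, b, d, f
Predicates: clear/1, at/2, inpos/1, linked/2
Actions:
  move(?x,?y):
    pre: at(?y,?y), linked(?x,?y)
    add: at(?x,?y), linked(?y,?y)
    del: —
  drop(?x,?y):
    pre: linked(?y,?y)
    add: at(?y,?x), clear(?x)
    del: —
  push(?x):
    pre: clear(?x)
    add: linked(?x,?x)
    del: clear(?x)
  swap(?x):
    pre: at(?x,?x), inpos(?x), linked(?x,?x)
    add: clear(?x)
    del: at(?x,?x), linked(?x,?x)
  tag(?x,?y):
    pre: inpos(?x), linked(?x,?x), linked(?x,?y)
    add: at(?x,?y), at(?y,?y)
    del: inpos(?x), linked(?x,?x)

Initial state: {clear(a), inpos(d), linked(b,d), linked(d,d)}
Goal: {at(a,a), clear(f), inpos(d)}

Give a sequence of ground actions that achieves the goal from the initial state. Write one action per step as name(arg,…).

drop(f,d); push(a); drop(a,a)

1. drop(f,d)  →  {at(d,f), clear(a), clear(f), inpos(d), linked(b,d), linked(d,d)}
2. push(a)  →  {at(d,f), clear(f), inpos(d), linked(a,a), linked(b,d), linked(d,d)}
3. drop(a,a)  →  {at(a,a), at(d,f), clear(a), clear(f), inpos(d), linked(a,a), linked(b,d), linked(d,d)}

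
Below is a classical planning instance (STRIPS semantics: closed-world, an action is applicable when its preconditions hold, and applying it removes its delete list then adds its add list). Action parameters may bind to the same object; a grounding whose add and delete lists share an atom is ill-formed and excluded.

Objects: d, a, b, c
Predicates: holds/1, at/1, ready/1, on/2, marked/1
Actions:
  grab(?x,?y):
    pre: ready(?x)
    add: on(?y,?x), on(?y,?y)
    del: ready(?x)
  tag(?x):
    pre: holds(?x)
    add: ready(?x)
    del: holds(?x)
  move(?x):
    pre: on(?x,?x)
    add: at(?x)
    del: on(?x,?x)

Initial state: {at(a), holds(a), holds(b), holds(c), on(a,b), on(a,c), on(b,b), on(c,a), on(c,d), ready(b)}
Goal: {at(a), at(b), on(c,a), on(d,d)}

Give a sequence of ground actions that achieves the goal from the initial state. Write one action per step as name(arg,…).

1. grab(b,d)  →  {at(a), holds(a), holds(b), holds(c), on(a,b), on(a,c), on(b,b), on(c,a), on(c,d), on(d,b), on(d,d)}
2. move(b)  →  {at(a), at(b), holds(a), holds(b), holds(c), on(a,b), on(a,c), on(c,a), on(c,d), on(d,b), on(d,d)}

grab(b,d); move(b)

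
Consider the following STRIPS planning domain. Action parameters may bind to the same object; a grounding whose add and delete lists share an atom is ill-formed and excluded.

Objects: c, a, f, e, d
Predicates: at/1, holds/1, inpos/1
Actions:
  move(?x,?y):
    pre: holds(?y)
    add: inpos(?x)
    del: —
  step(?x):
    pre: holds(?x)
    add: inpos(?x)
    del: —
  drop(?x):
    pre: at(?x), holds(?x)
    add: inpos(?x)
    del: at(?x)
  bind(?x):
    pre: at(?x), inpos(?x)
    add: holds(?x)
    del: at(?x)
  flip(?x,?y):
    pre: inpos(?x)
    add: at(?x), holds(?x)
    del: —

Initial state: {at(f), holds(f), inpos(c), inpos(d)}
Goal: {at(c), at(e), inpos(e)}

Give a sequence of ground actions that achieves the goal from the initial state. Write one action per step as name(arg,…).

move(e,f); flip(c,c); flip(e,c)

1. move(e,f)  →  {at(f), holds(f), inpos(c), inpos(d), inpos(e)}
2. flip(c,c)  →  {at(c), at(f), holds(c), holds(f), inpos(c), inpos(d), inpos(e)}
3. flip(e,c)  →  {at(c), at(e), at(f), holds(c), holds(e), holds(f), inpos(c), inpos(d), inpos(e)}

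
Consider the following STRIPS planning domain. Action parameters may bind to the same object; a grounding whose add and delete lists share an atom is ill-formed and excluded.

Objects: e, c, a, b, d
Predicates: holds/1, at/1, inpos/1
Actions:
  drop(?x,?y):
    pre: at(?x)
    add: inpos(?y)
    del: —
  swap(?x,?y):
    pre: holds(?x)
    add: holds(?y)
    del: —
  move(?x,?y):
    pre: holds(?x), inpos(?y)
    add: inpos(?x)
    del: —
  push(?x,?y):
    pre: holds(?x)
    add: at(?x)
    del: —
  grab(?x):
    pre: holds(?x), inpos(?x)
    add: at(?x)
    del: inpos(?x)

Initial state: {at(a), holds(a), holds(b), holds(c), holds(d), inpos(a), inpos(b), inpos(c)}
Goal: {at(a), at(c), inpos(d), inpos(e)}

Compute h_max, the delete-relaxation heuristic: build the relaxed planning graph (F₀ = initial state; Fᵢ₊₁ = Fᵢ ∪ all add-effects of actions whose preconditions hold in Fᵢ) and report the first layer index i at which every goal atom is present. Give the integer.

F0 = init (8 atoms)
F1 = F0 ∪ {at(b), at(c), at(d), holds(e), inpos(d), inpos(e)}  (14 atoms)
goal ⊆ F1  ⇒  h_max = 1

1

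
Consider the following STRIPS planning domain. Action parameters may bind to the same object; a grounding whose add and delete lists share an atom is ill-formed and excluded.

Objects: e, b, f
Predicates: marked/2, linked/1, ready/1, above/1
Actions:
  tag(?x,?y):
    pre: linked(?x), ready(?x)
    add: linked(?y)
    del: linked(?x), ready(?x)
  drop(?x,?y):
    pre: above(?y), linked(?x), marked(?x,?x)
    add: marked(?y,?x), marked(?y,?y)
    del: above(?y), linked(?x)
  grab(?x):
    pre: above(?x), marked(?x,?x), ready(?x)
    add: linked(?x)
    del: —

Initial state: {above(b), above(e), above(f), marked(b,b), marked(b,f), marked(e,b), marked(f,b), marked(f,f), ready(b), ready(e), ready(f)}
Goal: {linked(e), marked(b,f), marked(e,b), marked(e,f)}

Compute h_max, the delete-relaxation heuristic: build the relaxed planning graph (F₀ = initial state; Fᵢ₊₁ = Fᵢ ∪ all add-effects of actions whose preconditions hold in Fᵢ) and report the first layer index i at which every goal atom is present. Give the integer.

F0 = init (11 atoms)
F1 = F0 ∪ {linked(b), linked(f)}  (13 atoms)
F2 = F1 ∪ {linked(e), marked(e,e), marked(e,f)}  (16 atoms)
goal ⊆ F2  ⇒  h_max = 2

2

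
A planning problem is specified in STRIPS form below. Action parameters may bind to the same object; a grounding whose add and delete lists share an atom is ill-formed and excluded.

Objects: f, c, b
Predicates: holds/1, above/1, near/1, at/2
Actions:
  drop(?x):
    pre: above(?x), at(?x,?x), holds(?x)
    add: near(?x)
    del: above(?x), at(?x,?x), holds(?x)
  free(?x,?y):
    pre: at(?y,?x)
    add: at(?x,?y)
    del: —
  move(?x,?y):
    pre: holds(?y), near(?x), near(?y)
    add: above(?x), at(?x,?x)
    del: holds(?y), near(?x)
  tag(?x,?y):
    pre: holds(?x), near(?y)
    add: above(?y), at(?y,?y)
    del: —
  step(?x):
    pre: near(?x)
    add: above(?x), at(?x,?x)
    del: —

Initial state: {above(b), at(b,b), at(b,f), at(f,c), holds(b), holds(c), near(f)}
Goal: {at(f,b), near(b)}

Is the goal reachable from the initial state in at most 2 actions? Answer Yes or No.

Yes

1. drop(b)  →  {at(b,f), at(f,c), holds(c), near(b), near(f)}
2. free(f,b)  →  {at(b,f), at(f,b), at(f,c), holds(c), near(b), near(f)}
optimal plan length = 2; 2 ≤ 2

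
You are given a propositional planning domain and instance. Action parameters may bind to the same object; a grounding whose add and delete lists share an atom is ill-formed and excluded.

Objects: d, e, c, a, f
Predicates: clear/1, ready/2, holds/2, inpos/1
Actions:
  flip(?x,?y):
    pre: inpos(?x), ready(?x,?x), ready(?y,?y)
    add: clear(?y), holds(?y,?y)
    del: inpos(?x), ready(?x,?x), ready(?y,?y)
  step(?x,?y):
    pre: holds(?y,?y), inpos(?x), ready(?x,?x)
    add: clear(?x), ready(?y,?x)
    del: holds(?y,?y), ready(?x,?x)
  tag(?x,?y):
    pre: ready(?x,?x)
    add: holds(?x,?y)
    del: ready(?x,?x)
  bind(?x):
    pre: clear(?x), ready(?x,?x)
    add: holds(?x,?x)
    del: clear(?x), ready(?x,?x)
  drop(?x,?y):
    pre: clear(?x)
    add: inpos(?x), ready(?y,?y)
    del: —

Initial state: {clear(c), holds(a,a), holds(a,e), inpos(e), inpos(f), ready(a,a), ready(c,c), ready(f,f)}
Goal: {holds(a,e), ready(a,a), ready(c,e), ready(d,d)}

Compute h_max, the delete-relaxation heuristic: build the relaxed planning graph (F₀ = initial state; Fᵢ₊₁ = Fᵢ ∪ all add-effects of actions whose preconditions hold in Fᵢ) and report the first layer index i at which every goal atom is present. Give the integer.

2

F0 = init (8 atoms)
F1 = F0 ∪ {clear(a), clear(f), holds(a,c), holds(a,d), holds(a,f), holds(c,a), holds(c,c), holds(c,d), holds(c,e), holds(c,f), holds(f,a), holds(f,c), holds(f,d), holds(f,e), holds(f,f), inpos(c), ready(a,f), ready(d,d), ready(e,e)}  (27 atoms)
F2 = F1 ∪ {clear(d), clear(e), holds(d,a), holds(d,c), holds(d,d), holds(d,e), holds(d,f), holds(e,a), holds(e,c), holds(e,d), holds(e,e), holds(e,f), inpos(a), ready(a,c), ready(a,e), ready(c,e), ready(c,f), ready(f,c), ready(f,e)}  (46 atoms)
goal ⊆ F2  ⇒  h_max = 2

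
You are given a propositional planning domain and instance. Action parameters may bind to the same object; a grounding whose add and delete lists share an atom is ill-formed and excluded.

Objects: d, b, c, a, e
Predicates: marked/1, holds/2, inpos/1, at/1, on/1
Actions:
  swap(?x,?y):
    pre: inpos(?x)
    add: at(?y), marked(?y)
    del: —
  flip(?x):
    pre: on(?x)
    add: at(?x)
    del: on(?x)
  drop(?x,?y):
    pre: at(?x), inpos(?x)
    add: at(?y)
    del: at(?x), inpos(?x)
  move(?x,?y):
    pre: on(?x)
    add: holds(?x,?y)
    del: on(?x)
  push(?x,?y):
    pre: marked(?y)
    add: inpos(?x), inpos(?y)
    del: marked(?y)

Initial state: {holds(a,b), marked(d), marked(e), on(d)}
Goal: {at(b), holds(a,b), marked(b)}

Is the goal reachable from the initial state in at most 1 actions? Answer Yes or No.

No

1. push(d,d)  →  {holds(a,b), inpos(d), marked(e), on(d)}
2. swap(d,b)  →  {at(b), holds(a,b), inpos(d), marked(b), marked(e), on(d)}
optimal plan length = 2; 2 > 1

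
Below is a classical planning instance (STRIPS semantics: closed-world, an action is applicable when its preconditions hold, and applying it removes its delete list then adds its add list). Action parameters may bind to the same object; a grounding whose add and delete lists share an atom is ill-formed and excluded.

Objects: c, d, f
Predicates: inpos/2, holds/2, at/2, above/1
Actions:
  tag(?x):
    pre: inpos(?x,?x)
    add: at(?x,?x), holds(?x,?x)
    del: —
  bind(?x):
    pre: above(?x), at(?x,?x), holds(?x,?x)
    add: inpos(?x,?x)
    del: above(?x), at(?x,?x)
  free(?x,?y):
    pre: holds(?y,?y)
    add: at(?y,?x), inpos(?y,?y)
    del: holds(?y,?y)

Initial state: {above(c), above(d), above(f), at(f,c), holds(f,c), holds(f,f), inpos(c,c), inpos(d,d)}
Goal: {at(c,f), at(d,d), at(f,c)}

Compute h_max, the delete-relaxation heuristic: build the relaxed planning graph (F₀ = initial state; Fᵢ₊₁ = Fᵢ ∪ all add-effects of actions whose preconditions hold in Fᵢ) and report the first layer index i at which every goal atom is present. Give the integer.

2

F0 = init (8 atoms)
F1 = F0 ∪ {at(c,c), at(d,d), at(f,d), at(f,f), holds(c,c), holds(d,d), inpos(f,f)}  (15 atoms)
F2 = F1 ∪ {at(c,d), at(c,f), at(d,c), at(d,f)}  (19 atoms)
goal ⊆ F2  ⇒  h_max = 2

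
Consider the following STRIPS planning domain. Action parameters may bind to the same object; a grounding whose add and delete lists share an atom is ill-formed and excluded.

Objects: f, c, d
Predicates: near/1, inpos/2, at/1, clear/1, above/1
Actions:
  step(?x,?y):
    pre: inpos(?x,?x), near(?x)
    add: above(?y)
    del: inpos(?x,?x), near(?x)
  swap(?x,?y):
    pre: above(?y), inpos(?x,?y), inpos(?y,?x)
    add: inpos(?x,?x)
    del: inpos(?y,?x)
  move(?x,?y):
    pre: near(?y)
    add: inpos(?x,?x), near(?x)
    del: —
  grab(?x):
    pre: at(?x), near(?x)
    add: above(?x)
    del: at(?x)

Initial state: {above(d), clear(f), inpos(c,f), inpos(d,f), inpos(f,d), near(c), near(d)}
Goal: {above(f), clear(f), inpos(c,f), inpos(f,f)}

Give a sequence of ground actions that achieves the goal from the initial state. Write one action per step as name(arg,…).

swap(f,d); move(c,c); step(c,f)

1. swap(f,d)  →  {above(d), clear(f), inpos(c,f), inpos(f,d), inpos(f,f), near(c), near(d)}
2. move(c,c)  →  {above(d), clear(f), inpos(c,c), inpos(c,f), inpos(f,d), inpos(f,f), near(c), near(d)}
3. step(c,f)  →  {above(d), above(f), clear(f), inpos(c,f), inpos(f,d), inpos(f,f), near(d)}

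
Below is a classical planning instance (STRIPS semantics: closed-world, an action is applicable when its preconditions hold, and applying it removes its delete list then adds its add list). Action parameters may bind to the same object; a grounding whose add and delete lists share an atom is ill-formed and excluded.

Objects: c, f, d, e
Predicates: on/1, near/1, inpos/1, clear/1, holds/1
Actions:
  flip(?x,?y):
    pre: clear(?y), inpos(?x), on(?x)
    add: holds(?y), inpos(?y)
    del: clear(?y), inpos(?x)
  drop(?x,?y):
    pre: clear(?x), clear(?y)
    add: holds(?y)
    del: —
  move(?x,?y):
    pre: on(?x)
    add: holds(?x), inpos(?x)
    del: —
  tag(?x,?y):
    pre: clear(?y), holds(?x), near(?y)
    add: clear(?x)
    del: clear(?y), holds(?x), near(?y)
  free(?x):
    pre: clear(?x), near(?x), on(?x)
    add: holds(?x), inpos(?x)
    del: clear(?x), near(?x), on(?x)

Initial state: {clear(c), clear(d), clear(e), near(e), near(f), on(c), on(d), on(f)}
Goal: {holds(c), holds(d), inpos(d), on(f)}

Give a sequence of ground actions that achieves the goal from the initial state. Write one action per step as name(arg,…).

1. drop(c,c)  →  {clear(c), clear(d), clear(e), holds(c), near(e), near(f), on(c), on(d), on(f)}
2. move(d,c)  →  {clear(c), clear(d), clear(e), holds(c), holds(d), inpos(d), near(e), near(f), on(c), on(d), on(f)}

drop(c,c); move(d,c)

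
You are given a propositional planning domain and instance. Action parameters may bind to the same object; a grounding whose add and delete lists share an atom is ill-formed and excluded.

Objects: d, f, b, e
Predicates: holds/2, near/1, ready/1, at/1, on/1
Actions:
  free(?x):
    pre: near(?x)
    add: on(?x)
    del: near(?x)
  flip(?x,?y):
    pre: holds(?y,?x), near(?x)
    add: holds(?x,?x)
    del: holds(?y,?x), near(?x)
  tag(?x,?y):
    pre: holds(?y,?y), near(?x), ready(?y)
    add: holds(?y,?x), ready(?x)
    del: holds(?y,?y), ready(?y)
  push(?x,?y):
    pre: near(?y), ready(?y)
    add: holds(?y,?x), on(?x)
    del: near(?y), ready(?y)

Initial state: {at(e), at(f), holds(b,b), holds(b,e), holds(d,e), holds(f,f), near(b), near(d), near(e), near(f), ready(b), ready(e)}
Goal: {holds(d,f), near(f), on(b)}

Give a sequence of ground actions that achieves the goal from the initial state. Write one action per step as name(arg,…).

free(b); tag(d,b); push(f,d)

1. free(b)  →  {at(e), at(f), holds(b,b), holds(b,e), holds(d,e), holds(f,f), near(d), near(e), near(f), on(b), ready(b), ready(e)}
2. tag(d,b)  →  {at(e), at(f), holds(b,d), holds(b,e), holds(d,e), holds(f,f), near(d), near(e), near(f), on(b), ready(d), ready(e)}
3. push(f,d)  →  {at(e), at(f), holds(b,d), holds(b,e), holds(d,e), holds(d,f), holds(f,f), near(e), near(f), on(b), on(f), ready(e)}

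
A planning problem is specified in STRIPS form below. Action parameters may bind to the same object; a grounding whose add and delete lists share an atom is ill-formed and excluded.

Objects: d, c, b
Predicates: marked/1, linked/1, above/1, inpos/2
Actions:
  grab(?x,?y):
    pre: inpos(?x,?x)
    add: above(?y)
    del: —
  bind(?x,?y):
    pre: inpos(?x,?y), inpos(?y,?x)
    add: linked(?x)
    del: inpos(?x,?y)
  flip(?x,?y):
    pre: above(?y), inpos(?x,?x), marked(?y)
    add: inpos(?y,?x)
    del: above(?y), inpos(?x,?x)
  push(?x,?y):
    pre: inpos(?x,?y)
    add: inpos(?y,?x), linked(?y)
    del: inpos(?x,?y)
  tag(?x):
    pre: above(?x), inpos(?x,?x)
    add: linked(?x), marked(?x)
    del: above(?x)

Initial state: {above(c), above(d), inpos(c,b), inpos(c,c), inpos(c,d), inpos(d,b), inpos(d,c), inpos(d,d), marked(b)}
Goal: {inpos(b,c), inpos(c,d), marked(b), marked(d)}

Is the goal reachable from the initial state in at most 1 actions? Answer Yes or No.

1. push(c,b)  →  {above(c), above(d), inpos(b,c), inpos(c,c), inpos(c,d), inpos(d,b), inpos(d,c), inpos(d,d), linked(b), marked(b)}
2. tag(d)  →  {above(c), inpos(b,c), inpos(c,c), inpos(c,d), inpos(d,b), inpos(d,c), inpos(d,d), linked(b), linked(d), marked(b), marked(d)}
optimal plan length = 2; 2 > 1

No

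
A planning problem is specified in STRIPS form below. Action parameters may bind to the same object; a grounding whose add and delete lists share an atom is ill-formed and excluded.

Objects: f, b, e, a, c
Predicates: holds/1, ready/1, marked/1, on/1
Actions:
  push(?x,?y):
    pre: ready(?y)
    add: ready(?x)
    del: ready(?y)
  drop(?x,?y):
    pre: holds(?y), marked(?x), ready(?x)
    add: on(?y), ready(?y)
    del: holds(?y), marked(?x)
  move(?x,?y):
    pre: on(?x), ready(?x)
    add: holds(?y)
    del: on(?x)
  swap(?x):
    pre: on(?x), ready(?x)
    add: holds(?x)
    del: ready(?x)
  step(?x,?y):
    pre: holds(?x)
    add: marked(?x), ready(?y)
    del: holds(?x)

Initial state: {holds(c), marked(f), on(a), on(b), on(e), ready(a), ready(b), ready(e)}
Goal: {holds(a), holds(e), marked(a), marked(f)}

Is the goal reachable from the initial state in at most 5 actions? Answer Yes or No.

1. move(b,e)  →  {holds(c), holds(e), marked(f), on(a), on(e), ready(a), ready(b), ready(e)}
2. move(e,a)  →  {holds(a), holds(c), holds(e), marked(f), on(a), ready(a), ready(b), ready(e)}
3. step(a,f)  →  {holds(c), holds(e), marked(a), marked(f), on(a), ready(a), ready(b), ready(e), ready(f)}
4. move(a,a)  →  {holds(a), holds(c), holds(e), marked(a), marked(f), ready(a), ready(b), ready(e), ready(f)}
optimal plan length = 4; 4 ≤ 5

Yes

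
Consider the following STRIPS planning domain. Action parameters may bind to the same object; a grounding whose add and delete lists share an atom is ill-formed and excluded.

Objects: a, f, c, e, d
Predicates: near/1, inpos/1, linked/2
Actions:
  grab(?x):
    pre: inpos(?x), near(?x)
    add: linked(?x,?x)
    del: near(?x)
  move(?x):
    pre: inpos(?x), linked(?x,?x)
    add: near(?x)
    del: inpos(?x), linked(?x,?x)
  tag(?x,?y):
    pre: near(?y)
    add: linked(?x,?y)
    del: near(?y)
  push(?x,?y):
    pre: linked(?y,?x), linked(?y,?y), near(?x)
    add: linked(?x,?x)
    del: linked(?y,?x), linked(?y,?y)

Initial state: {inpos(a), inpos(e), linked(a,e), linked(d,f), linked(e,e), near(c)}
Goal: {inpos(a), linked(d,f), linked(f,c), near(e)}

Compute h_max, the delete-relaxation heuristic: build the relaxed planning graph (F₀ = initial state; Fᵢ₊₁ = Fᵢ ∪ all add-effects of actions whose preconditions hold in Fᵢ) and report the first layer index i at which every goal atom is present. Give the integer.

1

F0 = init (6 atoms)
F1 = F0 ∪ {linked(a,c), linked(c,c), linked(d,c), linked(e,c), linked(f,c), near(e)}  (12 atoms)
goal ⊆ F1  ⇒  h_max = 1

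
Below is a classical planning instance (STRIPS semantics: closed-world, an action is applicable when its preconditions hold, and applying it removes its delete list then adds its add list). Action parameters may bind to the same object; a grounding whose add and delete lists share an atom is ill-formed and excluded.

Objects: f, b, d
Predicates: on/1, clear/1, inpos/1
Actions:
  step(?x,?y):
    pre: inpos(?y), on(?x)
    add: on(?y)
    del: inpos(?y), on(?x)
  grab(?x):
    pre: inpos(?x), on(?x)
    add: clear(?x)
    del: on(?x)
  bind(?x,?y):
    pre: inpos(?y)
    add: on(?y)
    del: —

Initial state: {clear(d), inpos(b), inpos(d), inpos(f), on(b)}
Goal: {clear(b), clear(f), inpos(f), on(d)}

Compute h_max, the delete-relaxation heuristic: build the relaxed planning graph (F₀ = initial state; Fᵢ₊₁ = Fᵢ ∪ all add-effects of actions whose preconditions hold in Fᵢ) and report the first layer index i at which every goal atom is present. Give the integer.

F0 = init (5 atoms)
F1 = F0 ∪ {clear(b), on(d), on(f)}  (8 atoms)
F2 = F1 ∪ {clear(f)}  (9 atoms)
goal ⊆ F2  ⇒  h_max = 2

2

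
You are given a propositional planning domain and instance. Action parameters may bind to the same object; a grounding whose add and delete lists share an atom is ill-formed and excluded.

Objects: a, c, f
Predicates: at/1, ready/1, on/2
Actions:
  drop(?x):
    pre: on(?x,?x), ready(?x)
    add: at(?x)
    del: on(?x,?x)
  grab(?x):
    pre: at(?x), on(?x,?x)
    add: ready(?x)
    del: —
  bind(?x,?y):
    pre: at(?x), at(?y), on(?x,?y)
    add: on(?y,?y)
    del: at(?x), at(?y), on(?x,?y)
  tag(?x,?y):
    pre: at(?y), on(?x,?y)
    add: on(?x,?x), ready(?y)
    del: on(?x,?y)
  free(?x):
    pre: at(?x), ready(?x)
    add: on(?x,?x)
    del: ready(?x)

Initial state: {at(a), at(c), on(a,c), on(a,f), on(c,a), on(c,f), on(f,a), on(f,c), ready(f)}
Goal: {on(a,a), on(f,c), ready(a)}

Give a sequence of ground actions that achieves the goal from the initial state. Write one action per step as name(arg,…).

1. tag(a,c)  →  {at(a), at(c), on(a,a), on(a,f), on(c,a), on(c,f), on(f,a), on(f,c), ready(c), ready(f)}
2. grab(a)  →  {at(a), at(c), on(a,a), on(a,f), on(c,a), on(c,f), on(f,a), on(f,c), ready(a), ready(c), ready(f)}

tag(a,c); grab(a)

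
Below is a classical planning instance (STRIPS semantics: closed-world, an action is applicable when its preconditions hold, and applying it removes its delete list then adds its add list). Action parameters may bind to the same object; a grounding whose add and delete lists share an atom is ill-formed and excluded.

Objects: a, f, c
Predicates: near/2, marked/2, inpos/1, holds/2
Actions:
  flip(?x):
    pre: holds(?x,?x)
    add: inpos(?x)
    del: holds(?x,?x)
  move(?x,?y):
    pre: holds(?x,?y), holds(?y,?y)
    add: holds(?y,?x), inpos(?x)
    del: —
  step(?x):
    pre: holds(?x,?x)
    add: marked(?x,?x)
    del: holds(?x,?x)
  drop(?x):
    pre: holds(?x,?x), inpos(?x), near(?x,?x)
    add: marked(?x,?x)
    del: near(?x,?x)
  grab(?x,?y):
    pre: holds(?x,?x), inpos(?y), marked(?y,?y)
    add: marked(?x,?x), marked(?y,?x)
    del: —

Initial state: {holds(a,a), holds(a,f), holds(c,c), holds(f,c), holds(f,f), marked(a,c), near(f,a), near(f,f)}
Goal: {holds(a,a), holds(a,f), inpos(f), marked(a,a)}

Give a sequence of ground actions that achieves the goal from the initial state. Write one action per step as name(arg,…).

move(f,f); step(f); grab(a,f)

1. move(f,f)  →  {holds(a,a), holds(a,f), holds(c,c), holds(f,c), holds(f,f), inpos(f), marked(a,c), near(f,a), near(f,f)}
2. step(f)  →  {holds(a,a), holds(a,f), holds(c,c), holds(f,c), inpos(f), marked(a,c), marked(f,f), near(f,a), near(f,f)}
3. grab(a,f)  →  {holds(a,a), holds(a,f), holds(c,c), holds(f,c), inpos(f), marked(a,a), marked(a,c), marked(f,a), marked(f,f), near(f,a), near(f,f)}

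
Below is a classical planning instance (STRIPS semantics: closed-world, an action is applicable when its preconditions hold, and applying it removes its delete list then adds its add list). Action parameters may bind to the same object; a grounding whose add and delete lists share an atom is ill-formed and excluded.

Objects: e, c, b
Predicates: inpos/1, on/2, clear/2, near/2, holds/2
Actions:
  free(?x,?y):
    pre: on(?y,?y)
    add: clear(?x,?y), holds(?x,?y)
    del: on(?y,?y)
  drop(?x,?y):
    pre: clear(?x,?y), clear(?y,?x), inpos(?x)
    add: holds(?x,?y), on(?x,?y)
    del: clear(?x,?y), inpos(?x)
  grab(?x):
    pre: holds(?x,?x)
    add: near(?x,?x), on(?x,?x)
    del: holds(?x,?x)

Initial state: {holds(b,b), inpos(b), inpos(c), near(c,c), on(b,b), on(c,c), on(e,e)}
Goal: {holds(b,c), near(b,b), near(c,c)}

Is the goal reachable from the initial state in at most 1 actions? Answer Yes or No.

No

1. free(b,c)  →  {clear(b,c), holds(b,b), holds(b,c), inpos(b), inpos(c), near(c,c), on(b,b), on(e,e)}
2. grab(b)  →  {clear(b,c), holds(b,c), inpos(b), inpos(c), near(b,b), near(c,c), on(b,b), on(e,e)}
optimal plan length = 2; 2 > 1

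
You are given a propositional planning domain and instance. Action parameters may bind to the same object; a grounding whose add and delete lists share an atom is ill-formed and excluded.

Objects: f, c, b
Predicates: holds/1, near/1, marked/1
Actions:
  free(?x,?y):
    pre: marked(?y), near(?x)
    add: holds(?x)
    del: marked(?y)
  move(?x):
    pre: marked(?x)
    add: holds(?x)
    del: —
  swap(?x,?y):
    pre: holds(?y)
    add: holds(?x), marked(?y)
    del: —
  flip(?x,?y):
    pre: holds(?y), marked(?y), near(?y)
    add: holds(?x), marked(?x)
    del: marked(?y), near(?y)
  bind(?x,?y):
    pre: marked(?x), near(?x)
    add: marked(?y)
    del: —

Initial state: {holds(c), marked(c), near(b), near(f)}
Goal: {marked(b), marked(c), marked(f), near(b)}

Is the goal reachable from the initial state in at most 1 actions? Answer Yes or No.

No

1. swap(f,c)  →  {holds(c), holds(f), marked(c), near(b), near(f)}
2. swap(f,f)  →  {holds(c), holds(f), marked(c), marked(f), near(b), near(f)}
3. bind(f,b)  →  {holds(c), holds(f), marked(b), marked(c), marked(f), near(b), near(f)}
optimal plan length = 3; 3 > 1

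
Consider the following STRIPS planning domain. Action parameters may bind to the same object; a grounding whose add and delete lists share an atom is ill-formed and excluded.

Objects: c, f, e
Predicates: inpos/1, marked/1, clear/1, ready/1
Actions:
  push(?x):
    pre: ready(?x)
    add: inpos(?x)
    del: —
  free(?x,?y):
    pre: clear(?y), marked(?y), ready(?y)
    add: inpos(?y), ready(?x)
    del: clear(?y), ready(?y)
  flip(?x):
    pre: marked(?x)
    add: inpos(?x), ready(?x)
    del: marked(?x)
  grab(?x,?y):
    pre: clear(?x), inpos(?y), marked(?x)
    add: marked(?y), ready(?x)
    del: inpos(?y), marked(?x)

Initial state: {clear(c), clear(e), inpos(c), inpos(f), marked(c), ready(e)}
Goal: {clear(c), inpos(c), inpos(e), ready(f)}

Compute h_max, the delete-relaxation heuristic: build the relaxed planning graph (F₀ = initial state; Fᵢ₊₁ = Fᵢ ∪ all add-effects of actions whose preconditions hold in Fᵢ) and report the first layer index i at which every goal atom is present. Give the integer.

F0 = init (6 atoms)
F1 = F0 ∪ {inpos(e), marked(f), ready(c)}  (9 atoms)
F2 = F1 ∪ {marked(e), ready(f)}  (11 atoms)
goal ⊆ F2  ⇒  h_max = 2

2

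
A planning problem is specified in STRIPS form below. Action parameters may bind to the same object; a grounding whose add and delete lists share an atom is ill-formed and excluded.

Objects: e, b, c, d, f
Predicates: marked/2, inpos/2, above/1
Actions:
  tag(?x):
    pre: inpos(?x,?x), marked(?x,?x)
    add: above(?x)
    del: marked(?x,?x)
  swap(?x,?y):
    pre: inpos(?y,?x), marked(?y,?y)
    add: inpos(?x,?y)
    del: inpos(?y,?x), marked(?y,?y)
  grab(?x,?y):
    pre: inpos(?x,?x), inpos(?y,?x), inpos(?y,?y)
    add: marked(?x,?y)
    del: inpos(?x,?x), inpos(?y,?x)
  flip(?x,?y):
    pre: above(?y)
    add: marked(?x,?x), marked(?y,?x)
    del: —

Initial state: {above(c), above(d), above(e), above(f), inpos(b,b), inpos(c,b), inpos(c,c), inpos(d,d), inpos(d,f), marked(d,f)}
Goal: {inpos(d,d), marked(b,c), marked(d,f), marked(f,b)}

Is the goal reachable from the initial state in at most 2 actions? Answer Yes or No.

Yes

1. grab(b,c)  →  {above(c), above(d), above(e), above(f), inpos(c,c), inpos(d,d), inpos(d,f), marked(b,c), marked(d,f)}
2. flip(b,f)  →  {above(c), above(d), above(e), above(f), inpos(c,c), inpos(d,d), inpos(d,f), marked(b,b), marked(b,c), marked(d,f), marked(f,b)}
optimal plan length = 2; 2 ≤ 2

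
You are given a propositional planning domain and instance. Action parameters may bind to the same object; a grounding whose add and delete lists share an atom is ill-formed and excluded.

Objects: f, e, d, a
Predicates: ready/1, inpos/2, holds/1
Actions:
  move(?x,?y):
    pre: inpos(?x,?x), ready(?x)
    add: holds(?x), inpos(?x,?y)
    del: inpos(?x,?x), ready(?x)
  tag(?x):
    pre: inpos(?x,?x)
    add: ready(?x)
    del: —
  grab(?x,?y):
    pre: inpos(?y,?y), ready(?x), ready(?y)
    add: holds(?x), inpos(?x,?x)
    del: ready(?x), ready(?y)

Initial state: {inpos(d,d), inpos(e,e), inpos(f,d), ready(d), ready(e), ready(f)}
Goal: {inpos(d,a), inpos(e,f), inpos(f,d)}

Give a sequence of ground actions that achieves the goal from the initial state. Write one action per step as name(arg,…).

move(e,f); move(d,a)

1. move(e,f)  →  {holds(e), inpos(d,d), inpos(e,f), inpos(f,d), ready(d), ready(f)}
2. move(d,a)  →  {holds(d), holds(e), inpos(d,a), inpos(e,f), inpos(f,d), ready(f)}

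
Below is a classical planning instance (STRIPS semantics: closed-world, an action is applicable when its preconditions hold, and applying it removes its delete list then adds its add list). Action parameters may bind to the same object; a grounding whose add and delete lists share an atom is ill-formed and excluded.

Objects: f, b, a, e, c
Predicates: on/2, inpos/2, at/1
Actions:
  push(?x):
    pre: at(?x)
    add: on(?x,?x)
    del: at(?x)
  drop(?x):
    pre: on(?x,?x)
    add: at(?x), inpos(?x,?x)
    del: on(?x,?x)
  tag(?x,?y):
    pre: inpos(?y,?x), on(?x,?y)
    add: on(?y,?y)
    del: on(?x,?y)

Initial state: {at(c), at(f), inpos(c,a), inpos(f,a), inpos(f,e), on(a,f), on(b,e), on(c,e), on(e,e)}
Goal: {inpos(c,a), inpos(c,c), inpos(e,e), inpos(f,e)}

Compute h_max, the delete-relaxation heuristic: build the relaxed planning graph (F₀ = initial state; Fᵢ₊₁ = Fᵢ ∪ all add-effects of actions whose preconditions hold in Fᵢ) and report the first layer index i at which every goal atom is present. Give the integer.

2

F0 = init (9 atoms)
F1 = F0 ∪ {at(e), inpos(e,e), on(c,c), on(f,f)}  (13 atoms)
F2 = F1 ∪ {inpos(c,c), inpos(f,f)}  (15 atoms)
goal ⊆ F2  ⇒  h_max = 2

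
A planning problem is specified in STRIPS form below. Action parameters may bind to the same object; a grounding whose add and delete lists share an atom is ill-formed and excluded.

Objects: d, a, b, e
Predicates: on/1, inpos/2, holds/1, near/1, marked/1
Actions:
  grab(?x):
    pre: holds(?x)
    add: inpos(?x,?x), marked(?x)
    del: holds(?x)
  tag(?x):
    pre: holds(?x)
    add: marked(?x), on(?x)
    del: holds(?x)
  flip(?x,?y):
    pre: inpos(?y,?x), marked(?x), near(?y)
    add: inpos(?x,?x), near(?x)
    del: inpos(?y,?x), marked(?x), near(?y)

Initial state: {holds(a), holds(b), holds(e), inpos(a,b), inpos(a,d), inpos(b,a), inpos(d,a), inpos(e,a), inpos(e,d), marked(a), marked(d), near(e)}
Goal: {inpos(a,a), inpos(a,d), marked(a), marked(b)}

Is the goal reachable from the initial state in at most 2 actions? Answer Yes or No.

Yes

1. grab(a)  →  {holds(b), holds(e), inpos(a,a), inpos(a,b), inpos(a,d), inpos(b,a), inpos(d,a), inpos(e,a), inpos(e,d), marked(a), marked(d), near(e)}
2. grab(b)  →  {holds(e), inpos(a,a), inpos(a,b), inpos(a,d), inpos(b,a), inpos(b,b), inpos(d,a), inpos(e,a), inpos(e,d), marked(a), marked(b), marked(d), near(e)}
optimal plan length = 2; 2 ≤ 2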